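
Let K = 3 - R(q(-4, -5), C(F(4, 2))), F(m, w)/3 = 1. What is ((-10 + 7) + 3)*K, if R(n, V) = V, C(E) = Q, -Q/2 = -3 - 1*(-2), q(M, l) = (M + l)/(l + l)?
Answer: 0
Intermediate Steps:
F(m, w) = 3 (F(m, w) = 3*1 = 3)
q(M, l) = (M + l)/(2*l) (q(M, l) = (M + l)/((2*l)) = (M + l)*(1/(2*l)) = (M + l)/(2*l))
Q = 2 (Q = -2*(-3 - 1*(-2)) = -2*(-3 + 2) = -2*(-1) = 2)
C(E) = 2
K = 1 (K = 3 - 1*2 = 3 - 2 = 1)
((-10 + 7) + 3)*K = ((-10 + 7) + 3)*1 = (-3 + 3)*1 = 0*1 = 0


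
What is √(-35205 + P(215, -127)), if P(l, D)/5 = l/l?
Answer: 40*I*√22 ≈ 187.62*I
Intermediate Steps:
P(l, D) = 5 (P(l, D) = 5*(l/l) = 5*1 = 5)
√(-35205 + P(215, -127)) = √(-35205 + 5) = √(-35200) = 40*I*√22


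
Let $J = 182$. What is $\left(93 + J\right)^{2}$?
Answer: $75625$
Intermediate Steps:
$\left(93 + J\right)^{2} = \left(93 + 182\right)^{2} = 275^{2} = 75625$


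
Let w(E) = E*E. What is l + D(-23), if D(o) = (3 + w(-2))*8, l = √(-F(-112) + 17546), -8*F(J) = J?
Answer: 56 + 6*√487 ≈ 188.41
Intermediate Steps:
F(J) = -J/8
w(E) = E²
l = 6*√487 (l = √(-(-1)*(-112)/8 + 17546) = √(-1*14 + 17546) = √(-14 + 17546) = √17532 = 6*√487 ≈ 132.41)
D(o) = 56 (D(o) = (3 + (-2)²)*8 = (3 + 4)*8 = 7*8 = 56)
l + D(-23) = 6*√487 + 56 = 56 + 6*√487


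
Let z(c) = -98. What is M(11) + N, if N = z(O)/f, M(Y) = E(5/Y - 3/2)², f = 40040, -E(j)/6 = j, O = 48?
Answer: 1237783/31460 ≈ 39.345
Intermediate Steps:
E(j) = -6*j
M(Y) = (9 - 30/Y)² (M(Y) = (-6*(5/Y - 3/2))² = (-6*(-3/2 + 5/Y))² = (9 - 30/Y)²)
N = -7/2860 (N = -98/40040 = -98*1/40040 = -7/2860 ≈ -0.0024476)
M(11) + N = 9*(-10 + 3*11)²/11² - 7/2860 = 9*(1/121)*(-10 + 33)² - 7/2860 = 9*(1/121)*23² - 7/2860 = 9*(1/121)*529 - 7/2860 = 4761/121 - 7/2860 = 1237783/31460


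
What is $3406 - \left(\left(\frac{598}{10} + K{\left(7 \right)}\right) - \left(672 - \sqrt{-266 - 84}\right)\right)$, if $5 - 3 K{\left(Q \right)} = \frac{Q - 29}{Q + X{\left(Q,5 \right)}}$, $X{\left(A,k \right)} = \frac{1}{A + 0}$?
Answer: $\frac{301163}{75} - 5 i \sqrt{14} \approx 4015.5 - 18.708 i$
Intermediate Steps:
$X{\left(A,k \right)} = \frac{1}{A}$
$K{\left(Q \right)} = \frac{5}{3} - \frac{-29 + Q}{3 \left(Q + \frac{1}{Q}\right)}$ ($K{\left(Q \right)} = \frac{5}{3} - \frac{\left(Q - 29\right) \frac{1}{Q + \frac{1}{Q}}}{3} = \frac{5}{3} - \frac{\left(-29 + Q\right) \frac{1}{Q + \frac{1}{Q}}}{3} = \frac{5}{3} - \frac{\frac{1}{Q + \frac{1}{Q}} \left(-29 + Q\right)}{3} = \frac{5}{3} - \frac{-29 + Q}{3 \left(Q + \frac{1}{Q}\right)}$)
$3406 - \left(\left(\frac{598}{10} + K{\left(7 \right)}\right) - \left(672 - \sqrt{-266 - 84}\right)\right) = 3406 - \left(\left(\frac{598}{10} + \frac{5 + 7 \left(29 + 4 \cdot 7\right)}{3 \left(1 + 7^{2}\right)}\right) - \left(672 - \sqrt{-266 - 84}\right)\right) = 3406 - \left(\left(598 \cdot \frac{1}{10} + \frac{5 + 7 \left(29 + 28\right)}{3 \left(1 + 49\right)}\right) - \left(672 - \sqrt{-350}\right)\right) = 3406 - \left(\left(\frac{299}{5} + \frac{5 + 7 \cdot 57}{3 \cdot 50}\right) - \left(672 - 5 i \sqrt{14}\right)\right) = 3406 - \left(\left(\frac{299}{5} + \frac{1}{3} \cdot \frac{1}{50} \left(5 + 399\right)\right) - \left(672 - 5 i \sqrt{14}\right)\right) = 3406 - \left(\left(\frac{299}{5} + \frac{1}{3} \cdot \frac{1}{50} \cdot 404\right) - \left(672 - 5 i \sqrt{14}\right)\right) = 3406 - \left(\left(\frac{299}{5} + \frac{202}{75}\right) - \left(672 - 5 i \sqrt{14}\right)\right) = 3406 - \left(\frac{4687}{75} - \left(672 - 5 i \sqrt{14}\right)\right) = 3406 - \left(- \frac{45713}{75} + 5 i \sqrt{14}\right) = 3406 + \left(\frac{45713}{75} - 5 i \sqrt{14}\right) = \frac{301163}{75} - 5 i \sqrt{14}$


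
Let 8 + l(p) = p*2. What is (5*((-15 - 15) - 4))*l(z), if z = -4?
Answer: 2720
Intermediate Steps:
l(p) = -8 + 2*p (l(p) = -8 + p*2 = -8 + 2*p)
(5*((-15 - 15) - 4))*l(z) = (5*((-15 - 15) - 4))*(-8 + 2*(-4)) = (5*(-30 - 4))*(-8 - 8) = (5*(-34))*(-16) = -170*(-16) = 2720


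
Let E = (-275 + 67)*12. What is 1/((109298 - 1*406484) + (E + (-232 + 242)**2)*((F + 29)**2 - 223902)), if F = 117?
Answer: 1/485098870 ≈ 2.0614e-9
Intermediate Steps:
E = -2496 (E = -208*12 = -2496)
1/((109298 - 1*406484) + (E + (-232 + 242)**2)*((F + 29)**2 - 223902)) = 1/((109298 - 1*406484) + (-2496 + (-232 + 242)**2)*((117 + 29)**2 - 223902)) = 1/((109298 - 406484) + (-2496 + 10**2)*(146**2 - 223902)) = 1/(-297186 + (-2496 + 100)*(21316 - 223902)) = 1/(-297186 - 2396*(-202586)) = 1/(-297186 + 485396056) = 1/485098870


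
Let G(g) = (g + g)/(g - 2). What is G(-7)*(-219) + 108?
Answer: -698/3 ≈ -232.67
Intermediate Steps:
G(g) = 2*g/(-2 + g) (G(g) = (2*g)/(-2 + g) = 2*g/(-2 + g))
G(-7)*(-219) + 108 = (2*(-7)/(-2 - 7))*(-219) + 108 = (2*(-7)/(-9))*(-219) + 108 = (2*(-7)*(-⅑))*(-219) + 108 = (14/9)*(-219) + 108 = -1022/3 + 108 = -698/3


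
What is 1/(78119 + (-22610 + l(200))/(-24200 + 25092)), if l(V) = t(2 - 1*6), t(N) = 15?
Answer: 892/69659553 ≈ 1.2805e-5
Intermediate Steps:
l(V) = 15
1/(78119 + (-22610 + l(200))/(-24200 + 25092)) = 1/(78119 + (-22610 + 15)/(-24200 + 25092)) = 1/(78119 - 22595/892) = 1/(69659553/892) = 892/69659553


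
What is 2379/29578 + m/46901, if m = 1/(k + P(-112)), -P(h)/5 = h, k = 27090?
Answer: 771279330982/9589281140425 ≈ 0.080431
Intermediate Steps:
P(h) = -5*h
m = 1/27650 (m = 1/(27090 - 5*(-112)) = 1/(27090 + 560) = 1/27650 ≈ 3.6166e-5)
2379/29578 + m/46901 = 2379/29578 + (1/27650)/46901 = 2379*(1/29578) + (1/27650)*(1/46901) = 2379/29578 + 1/1296812650 = 771279330982/9589281140425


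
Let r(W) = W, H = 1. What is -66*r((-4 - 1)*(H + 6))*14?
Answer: 32340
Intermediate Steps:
-66*r((-4 - 1)*(H + 6))*14 = -66*(-4 - 1)*(1 + 6)*14 = -(-330)*7*14 = -66*(-35)*14 = 2310*14 = 32340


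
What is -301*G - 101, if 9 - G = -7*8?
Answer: -19666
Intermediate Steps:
G = 65 (G = 9 - (-7)*8 = 9 - 1*(-56) = 9 + 56 = 65)
-301*G - 101 = -301*65 - 101 = -19565 - 101 = -19666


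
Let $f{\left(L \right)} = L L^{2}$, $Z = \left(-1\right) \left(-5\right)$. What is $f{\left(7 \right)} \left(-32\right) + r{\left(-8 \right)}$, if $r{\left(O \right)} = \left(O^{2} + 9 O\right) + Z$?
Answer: $-10979$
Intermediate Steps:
$Z = 5$
$f{\left(L \right)} = L^{3}$
$r{\left(O \right)} = 5 + O^{2} + 9 O$ ($r{\left(O \right)} = \left(O^{2} + 9 O\right) + 5 = 5 + O^{2} + 9 O$)
$f{\left(7 \right)} \left(-32\right) + r{\left(-8 \right)} = 7^{3} \left(-32\right) + \left(5 + \left(-8\right)^{2} + 9 \left(-8\right)\right) = 343 \left(-32\right) + \left(5 + 64 - 72\right) = -10976 - 3 = -10979$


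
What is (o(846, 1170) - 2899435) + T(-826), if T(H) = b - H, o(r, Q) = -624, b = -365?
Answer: -2899598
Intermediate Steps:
T(H) = -365 - H
(o(846, 1170) - 2899435) + T(-826) = (-624 - 2899435) + (-365 - 1*(-826)) = -2900059 + (-365 + 826) = -2900059 + 461 = -2899598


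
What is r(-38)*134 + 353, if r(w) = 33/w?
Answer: 4496/19 ≈ 236.63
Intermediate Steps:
r(-38)*134 + 353 = (33/(-38))*134 + 353 = (33*(-1/38))*134 + 353 = -33/38*134 + 353 = -2211/19 + 353 = 4496/19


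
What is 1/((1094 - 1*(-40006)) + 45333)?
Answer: 1/86433 ≈ 1.1570e-5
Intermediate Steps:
1/((1094 - 1*(-40006)) + 45333) = 1/((1094 + 40006) + 45333) = 1/(41100 + 45333) = 1/86433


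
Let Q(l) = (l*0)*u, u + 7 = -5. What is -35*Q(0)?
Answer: 0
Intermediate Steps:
u = -12 (u = -7 - 5 = -12)
Q(l) = 0 (Q(l) = (l*0)*(-12) = 0*(-12) = 0)
-35*Q(0) = -35*0 = 0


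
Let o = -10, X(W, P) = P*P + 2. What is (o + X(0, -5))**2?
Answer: 289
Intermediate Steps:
X(W, P) = 2 + P**2 (X(W, P) = P**2 + 2 = 2 + P**2)
(o + X(0, -5))**2 = (-10 + (2 + (-5)**2))**2 = (-10 + (2 + 25))**2 = (-10 + 27)**2 = 17**2 = 289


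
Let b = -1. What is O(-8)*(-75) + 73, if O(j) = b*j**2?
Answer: 4873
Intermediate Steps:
O(j) = -j**2
O(-8)*(-75) + 73 = -1*(-8)**2*(-75) + 73 = -1*64*(-75) + 73 = -64*(-75) + 73 = 4800 + 73 = 4873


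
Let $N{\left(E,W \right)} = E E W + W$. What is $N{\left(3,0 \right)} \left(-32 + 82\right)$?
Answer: $0$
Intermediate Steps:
$N{\left(E,W \right)} = W + W E^{2}$ ($N{\left(E,W \right)} = E^{2} W + W = W E^{2} + W = W + W E^{2}$)
$N{\left(3,0 \right)} \left(-32 + 82\right) = 0 \left(1 + 3^{2}\right) \left(-32 + 82\right) = 0 \left(1 + 9\right) 50 = 0 \cdot 10 \cdot 50 = 0 \cdot 50 = 0$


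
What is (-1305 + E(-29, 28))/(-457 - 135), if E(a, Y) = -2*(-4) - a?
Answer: 317/148 ≈ 2.1419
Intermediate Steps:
E(a, Y) = 8 - a
(-1305 + E(-29, 28))/(-457 - 135) = (-1305 + (8 - 1*(-29)))/(-457 - 135) = (-1305 + (8 + 29))/(-592) = (-1305 + 37)*(-1/592) = -1268*(-1/592) = 317/148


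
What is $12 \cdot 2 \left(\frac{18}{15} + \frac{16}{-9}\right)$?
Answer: $- \frac{208}{15} \approx -13.867$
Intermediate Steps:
$12 \cdot 2 \left(\frac{18}{15} + \frac{16}{-9}\right) = 24 \left(18 \cdot \frac{1}{15} + 16 \left(- \frac{1}{9}\right)\right) = 24 \left(\frac{6}{5} - \frac{16}{9}\right) = 24 \left(- \frac{26}{45}\right) = - \frac{208}{15}$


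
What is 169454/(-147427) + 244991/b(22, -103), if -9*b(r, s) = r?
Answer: -325068321401/3243394 ≈ -1.0022e+5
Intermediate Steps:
b(r, s) = -r/9
169454/(-147427) + 244991/b(22, -103) = 169454/(-147427) + 244991/((-⅑*22)) = 169454*(-1/147427) + 244991/(-22/9) = -169454/147427 + 244991*(-9/22) = -169454/147427 - 2204919/22 = -325068321401/3243394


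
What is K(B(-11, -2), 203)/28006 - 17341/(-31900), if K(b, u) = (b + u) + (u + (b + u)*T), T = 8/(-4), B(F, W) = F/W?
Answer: 11033559/20304350 ≈ 0.54341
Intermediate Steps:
T = -2 (T = 8*(-1/4) = -2)
K(b, u) = -b (K(b, u) = (b + u) + (u + (b + u)*(-2)) = (b + u) + (u + (-2*b - 2*u)) = (b + u) + (-u - 2*b) = -b)
K(B(-11, -2), 203)/28006 - 17341/(-31900) = -(-11)/(-2)/28006 - 17341/(-31900) = -(-11)*(-1)/2*(1/28006) - 17341*(-1/31900) = -1*11/2*(1/28006) + 17341/31900 = -11/2*1/28006 + 17341/31900 = -1/5092 + 17341/31900 = 11033559/20304350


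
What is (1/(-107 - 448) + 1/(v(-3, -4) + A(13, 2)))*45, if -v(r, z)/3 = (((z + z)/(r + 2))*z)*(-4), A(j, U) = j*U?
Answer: -2739/13246 ≈ -0.20678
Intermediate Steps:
A(j, U) = U*j
v(r, z) = 24*z**2/(2 + r) (v(r, z) = -3*((z + z)/(r + 2))*z*(-4) = -3*((2*z)/(2 + r))*z*(-4) = -3*(2*z/(2 + r))*z*(-4) = -3*2*z**2/(2 + r)*(-4) = -(-24)*z**2/(2 + r) = 24*z**2/(2 + r))
(1/(-107 - 448) + 1/(v(-3, -4) + A(13, 2)))*45 = (1/(-107 - 448) + 1/(24*(-4)**2/(2 - 3) + 2*13))*45 = (1/(-555) + 1/(24*16/(-1) + 26))*45 = (-1/555 + 1/(24*16*(-1) + 26))*45 = (-1/555 + 1/(-384 + 26))*45 = (-1/555 + 1/(-358))*45 = (-1/555 - 1/358)*45 = -913/198690*45 = -2739/13246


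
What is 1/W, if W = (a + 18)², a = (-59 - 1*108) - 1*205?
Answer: 1/125316 ≈ 7.9798e-6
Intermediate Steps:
a = -372 (a = (-59 - 108) - 205 = -167 - 205 = -372)
W = 125316 (W = (-372 + 18)² = (-354)² = 125316)
1/W = 1/125316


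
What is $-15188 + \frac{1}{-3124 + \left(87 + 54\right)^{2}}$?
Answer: $- \frac{254505315}{16757} \approx -15188.0$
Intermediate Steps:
$-15188 + \frac{1}{-3124 + \left(87 + 54\right)^{2}} = -15188 + \frac{1}{-3124 + 141^{2}} = -15188 + \frac{1}{-3124 + 19881} = -15188 + \frac{1}{16757} = - \frac{254505315}{16757}$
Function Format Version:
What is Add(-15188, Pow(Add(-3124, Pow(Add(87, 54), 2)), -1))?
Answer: Rational(-254505315, 16757) ≈ -15188.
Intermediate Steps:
Add(-15188, Pow(Add(-3124, Pow(Add(87, 54), 2)), -1)) = Add(-15188, Pow(Add(-3124, Pow(141, 2)), -1)) = Add(-15188, Pow(Add(-3124, 19881), -1)) = Add(-15188, Pow(16757, -1)) = Add(-15188, Rational(1, 16757)) = Rational(-254505315, 16757)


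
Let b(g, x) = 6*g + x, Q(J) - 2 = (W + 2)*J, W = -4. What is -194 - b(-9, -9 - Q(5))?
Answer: -139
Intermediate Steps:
Q(J) = 2 - 2*J (Q(J) = 2 + (-4 + 2)*J = 2 - 2*J)
b(g, x) = x + 6*g
-194 - b(-9, -9 - Q(5)) = -194 - ((-9 - (2 - 2*5)) + 6*(-9)) = -194 - ((-9 - (2 - 10)) - 54) = -194 - ((-9 - 1*(-8)) - 54) = -194 - ((-9 + 8) - 54) = -194 - (-1 - 54) = -194 - 1*(-55) = -194 + 55 = -139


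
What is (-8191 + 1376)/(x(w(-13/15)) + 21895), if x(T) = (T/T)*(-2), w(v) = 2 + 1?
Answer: -6815/21893 ≈ -0.31129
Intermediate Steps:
w(v) = 3
x(T) = -2 (x(T) = 1*(-2) = -2)
(-8191 + 1376)/(x(w(-13/15)) + 21895) = (-8191 + 1376)/(-2 + 21895) = -6815/21893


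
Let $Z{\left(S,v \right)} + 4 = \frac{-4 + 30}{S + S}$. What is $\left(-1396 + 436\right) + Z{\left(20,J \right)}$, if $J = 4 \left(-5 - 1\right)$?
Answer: $- \frac{19267}{20} \approx -963.35$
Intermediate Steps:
$J = -24$ ($J = 4 \left(-6\right) = -24$)
$Z{\left(S,v \right)} = -4 + \frac{13}{S}$ ($Z{\left(S,v \right)} = -4 + \frac{-4 + 30}{S + S} = -4 + \frac{26}{2 S} = -4 + 26 \frac{1}{2 S} = -4 + \frac{13}{S}$)
$\left(-1396 + 436\right) + Z{\left(20,J \right)} = \left(-1396 + 436\right) - \left(4 - \frac{13}{20}\right) = -960 + \left(-4 + 13 \cdot \frac{1}{20}\right) = -960 + \left(-4 + \frac{13}{20}\right) = -960 - \frac{67}{20} = - \frac{19267}{20}$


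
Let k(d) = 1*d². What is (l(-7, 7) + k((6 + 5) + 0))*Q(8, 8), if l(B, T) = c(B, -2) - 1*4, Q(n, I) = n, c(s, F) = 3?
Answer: 960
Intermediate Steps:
l(B, T) = -1 (l(B, T) = 3 - 1*4 = 3 - 4 = -1)
k(d) = d²
(l(-7, 7) + k((6 + 5) + 0))*Q(8, 8) = (-1 + ((6 + 5) + 0)²)*8 = (-1 + (11 + 0)²)*8 = (-1 + 11²)*8 = (-1 + 121)*8 = 120*8 = 960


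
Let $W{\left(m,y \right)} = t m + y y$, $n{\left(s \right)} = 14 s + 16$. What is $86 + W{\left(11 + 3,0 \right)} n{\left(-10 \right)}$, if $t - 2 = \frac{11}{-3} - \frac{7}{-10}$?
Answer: $\frac{26462}{15} \approx 1764.1$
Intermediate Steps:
$t = - \frac{29}{30}$ ($t = 2 + \left(\frac{11}{-3} - \frac{7}{-10}\right) = 2 + \left(11 \left(- \frac{1}{3}\right) - - \frac{7}{10}\right) = 2 + \left(- \frac{11}{3} + \frac{7}{10}\right) = 2 - \frac{89}{30} = - \frac{29}{30} \approx -0.96667$)
$n{\left(s \right)} = 16 + 14 s$
$W{\left(m,y \right)} = y^{2} - \frac{29 m}{30}$ ($W{\left(m,y \right)} = - \frac{29 m}{30} + y y = - \frac{29 m}{30} + y^{2} = y^{2} - \frac{29 m}{30}$)
$86 + W{\left(11 + 3,0 \right)} n{\left(-10 \right)} = 86 + \left(0^{2} - \frac{29 \left(11 + 3\right)}{30}\right) \left(16 + 14 \left(-10\right)\right) = 86 + \left(0 - \frac{203}{15}\right) \left(16 - 140\right) = 86 + \left(0 - \frac{203}{15}\right) \left(-124\right) = 86 - - \frac{25172}{15} = 86 + \frac{25172}{15} = \frac{26462}{15}$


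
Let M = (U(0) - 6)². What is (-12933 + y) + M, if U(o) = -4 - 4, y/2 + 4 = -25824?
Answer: -64393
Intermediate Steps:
y = -51656 (y = -8 + 2*(-25824) = -8 - 51648 = -51656)
U(o) = -8
M = 196 (M = (-8 - 6)² = (-14)² = 196)
(-12933 + y) + M = (-12933 - 51656) + 196 = -64589 + 196 = -64393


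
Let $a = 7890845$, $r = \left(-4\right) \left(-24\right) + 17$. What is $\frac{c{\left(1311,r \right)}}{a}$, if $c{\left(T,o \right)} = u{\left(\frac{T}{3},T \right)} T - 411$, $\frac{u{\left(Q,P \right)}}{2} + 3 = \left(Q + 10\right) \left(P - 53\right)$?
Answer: $\frac{294882099}{1578169} \approx 186.85$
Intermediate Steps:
$r = 113$ ($r = 96 + 17 = 113$)
$u{\left(Q,P \right)} = -6 + 2 \left(-53 + P\right) \left(10 + Q\right)$ ($u{\left(Q,P \right)} = -6 + 2 \left(Q + 10\right) \left(P - 53\right) = -6 + 2 \left(10 + Q\right) \left(-53 + P\right) = -6 + 2 \left(-53 + P\right) \left(10 + Q\right)$)
$c{\left(T,o \right)} = -411 + T \left(-1066 - \frac{46 T}{3} + \frac{2 T^{2}}{3}\right)$ ($c{\left(T,o \right)} = \left(-1066 - 106 \frac{T}{3} + 20 T + 2 T \frac{T}{3}\right) T - 411 = \left(-1066 - \frac{106 T}{3} + 20 T + \frac{2 T^{2}}{3}\right) T - 411 = \left(-1066 - \frac{46 T}{3} + \frac{2 T^{2}}{3}\right) T - 411 = T \left(-1066 - \frac{46 T}{3} + \frac{2 T^{2}}{3}\right) - 411 = -411 + T \left(-1066 - \frac{46 T}{3} + \frac{2 T^{2}}{3}\right)$)
$\frac{c{\left(1311,r \right)}}{a} = \frac{-411 + \frac{2}{3} \cdot 1311 \left(-1599 + 1311^{2} - 30153\right)}{7890845} = \left(-411 + \frac{2}{3} \cdot 1311 \left(-1599 + 1718721 - 30153\right)\right) \frac{1}{7890845} = \left(-411 + \frac{2}{3} \cdot 1311 \cdot 1686969\right) \frac{1}{7890845} = \left(-411 + 1474410906\right) \frac{1}{7890845} = 1474410495 \cdot \frac{1}{7890845} = \frac{294882099}{1578169}$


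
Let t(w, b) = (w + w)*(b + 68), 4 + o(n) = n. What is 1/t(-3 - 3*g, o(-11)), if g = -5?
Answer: 1/1272 ≈ 0.00078616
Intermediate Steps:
o(n) = -4 + n
t(w, b) = 2*w*(68 + b) (t(w, b) = (2*w)*(68 + b) = 2*w*(68 + b))
1/t(-3 - 3*g, o(-11)) = 1/(2*(-3 - 3*(-5))*(68 + (-4 - 11))) = 1/(2*(-3 + 15)*(68 - 15)) = 1/(2*12*53) = 1/1272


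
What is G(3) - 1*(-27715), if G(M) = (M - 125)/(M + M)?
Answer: 83084/3 ≈ 27695.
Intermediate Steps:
G(M) = (-125 + M)/(2*M) (G(M) = (-125 + M)/((2*M)) = (-125 + M)*(1/(2*M)) = (-125 + M)/(2*M))
G(3) - 1*(-27715) = (½)*(-125 + 3)/3 - 1*(-27715) = (½)*(⅓)*(-122) + 27715 = -61/3 + 27715 = 83084/3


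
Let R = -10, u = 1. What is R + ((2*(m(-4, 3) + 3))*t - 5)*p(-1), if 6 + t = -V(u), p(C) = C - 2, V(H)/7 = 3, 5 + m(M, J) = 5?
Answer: 491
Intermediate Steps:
m(M, J) = 0 (m(M, J) = -5 + 5 = 0)
V(H) = 21 (V(H) = 7*3 = 21)
p(C) = -2 + C
t = -27 (t = -6 - 1*21 = -6 - 21 = -27)
R + ((2*(m(-4, 3) + 3))*t - 5)*p(-1) = -10 + ((2*(0 + 3))*(-27) - 5)*(-2 - 1) = -10 + ((2*3)*(-27) - 5)*(-3) = -10 + (6*(-27) - 5)*(-3) = -10 + (-162 - 5)*(-3) = -10 - 167*(-3) = -10 + 501 = 491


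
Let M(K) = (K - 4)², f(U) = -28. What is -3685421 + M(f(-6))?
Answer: -3684397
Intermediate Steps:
M(K) = (-4 + K)²
-3685421 + M(f(-6)) = -3685421 + (-4 - 28)² = -3685421 + (-32)² = -3685421 + 1024 = -3684397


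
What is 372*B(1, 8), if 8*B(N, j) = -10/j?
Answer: -465/8 ≈ -58.125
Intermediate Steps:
B(N, j) = -5/(4*j) (B(N, j) = (-10/j)/8 = -5/(4*j))
372*B(1, 8) = 372*(-5/4/8) = 372*(-5/4*1/8) = 372*(-5/32) = -465/8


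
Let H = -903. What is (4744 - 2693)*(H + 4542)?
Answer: 7463589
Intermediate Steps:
(4744 - 2693)*(H + 4542) = (4744 - 2693)*(-903 + 4542) = 2051*3639 = 7463589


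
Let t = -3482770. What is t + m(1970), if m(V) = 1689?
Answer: -3481081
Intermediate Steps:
t + m(1970) = -3482770 + 1689 = -3481081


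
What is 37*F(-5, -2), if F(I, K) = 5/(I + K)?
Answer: -185/7 ≈ -26.429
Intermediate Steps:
37*F(-5, -2) = 37*(5/(-5 - 2)) = 37*(5/(-7)) = 37*(5*(-⅐)) = 37*(-5/7) = -185/7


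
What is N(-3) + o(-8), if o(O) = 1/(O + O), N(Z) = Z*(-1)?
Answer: 47/16 ≈ 2.9375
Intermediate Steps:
N(Z) = -Z
o(O) = 1/(2*O)
N(-3) + o(-8) = -1*(-3) + (1/2)/(-8) = 3 + (1/2)*(-1/8) = 3 - 1/16 = 47/16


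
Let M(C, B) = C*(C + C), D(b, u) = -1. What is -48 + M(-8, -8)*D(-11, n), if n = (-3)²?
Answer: -176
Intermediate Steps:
n = 9
M(C, B) = 2*C² (M(C, B) = C*(2*C) = 2*C²)
-48 + M(-8, -8)*D(-11, n) = -48 + (2*(-8)²)*(-1) = -48 + (2*64)*(-1) = -48 + 128*(-1) = -48 - 128 = -176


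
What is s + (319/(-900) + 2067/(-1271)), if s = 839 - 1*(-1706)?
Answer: 2908959751/1143900 ≈ 2543.0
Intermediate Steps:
s = 2545 (s = 839 + 1706 = 2545)
s + (319/(-900) + 2067/(-1271)) = 2545 + (319/(-900) + 2067/(-1271)) = 2545 + (319*(-1/900) + 2067*(-1/1271)) = 2545 + (-319/900 - 2067/1271) = 2545 - 2265749/1143900 = 2908959751/1143900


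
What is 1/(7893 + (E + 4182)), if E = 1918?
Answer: 1/13993 ≈ 7.1464e-5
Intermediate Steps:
1/(7893 + (E + 4182)) = 1/(7893 + (1918 + 4182)) = 1/(7893 + 6100) = 1/13993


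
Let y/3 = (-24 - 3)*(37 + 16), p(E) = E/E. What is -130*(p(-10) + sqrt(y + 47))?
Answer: -130 - 130*I*sqrt(4246) ≈ -130.0 - 8471.0*I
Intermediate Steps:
p(E) = 1
y = -4293 (y = 3*((-24 - 3)*(37 + 16)) = 3*(-27*53) = 3*(-1431) = -4293)
-130*(p(-10) + sqrt(y + 47)) = -130*(1 + sqrt(-4293 + 47)) = -130*(1 + sqrt(-4246)) = -130*(1 + I*sqrt(4246)) = -130 - 130*I*sqrt(4246)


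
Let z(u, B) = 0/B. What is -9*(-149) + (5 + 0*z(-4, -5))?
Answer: 1346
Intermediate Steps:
z(u, B) = 0
-9*(-149) + (5 + 0*z(-4, -5)) = -9*(-149) + (5 + 0*0) = 1341 + (5 + 0) = 1341 + 5 = 1346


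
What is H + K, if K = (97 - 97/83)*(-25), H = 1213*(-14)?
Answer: -1608356/83 ≈ -19378.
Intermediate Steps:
H = -16982
K = -198850/83 (K = (97 - 97*1/83)*(-25) = (97 - 97/83)*(-25) = (7954/83)*(-25) = -198850/83 ≈ -2395.8)
H + K = -16982 - 198850/83 = -1608356/83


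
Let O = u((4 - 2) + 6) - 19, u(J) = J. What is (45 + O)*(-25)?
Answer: -850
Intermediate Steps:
O = -11 (O = ((4 - 2) + 6) - 19 = (2 + 6) - 19 = 8 - 19 = -11)
(45 + O)*(-25) = (45 - 11)*(-25) = 34*(-25) = -850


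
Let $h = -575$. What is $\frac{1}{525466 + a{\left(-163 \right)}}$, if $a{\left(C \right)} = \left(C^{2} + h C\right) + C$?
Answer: $\frac{1}{645597} \approx 1.549 \cdot 10^{-6}$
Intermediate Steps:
$a{\left(C \right)} = C^{2} - 574 C$ ($a{\left(C \right)} = \left(C^{2} - 575 C\right) + C = C^{2} - 574 C$)
$\frac{1}{525466 + a{\left(-163 \right)}} = \frac{1}{525466 - 163 \left(-574 - 163\right)} = \frac{1}{525466 - -120131} = \frac{1}{525466 + 120131} = \frac{1}{645597}$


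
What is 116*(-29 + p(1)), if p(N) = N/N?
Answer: -3248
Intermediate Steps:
p(N) = 1
116*(-29 + p(1)) = 116*(-29 + 1) = 116*(-28) = -3248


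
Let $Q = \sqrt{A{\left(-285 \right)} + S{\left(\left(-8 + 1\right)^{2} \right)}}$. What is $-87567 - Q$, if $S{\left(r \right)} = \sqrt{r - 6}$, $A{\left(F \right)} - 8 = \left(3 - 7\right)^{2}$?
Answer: $-87567 - \sqrt{24 + \sqrt{43}} \approx -87573.0$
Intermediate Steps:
$A{\left(F \right)} = 24$ ($A{\left(F \right)} = 8 + \left(3 - 7\right)^{2} = 8 + \left(-4\right)^{2} = 8 + 16 = 24$)
$S{\left(r \right)} = \sqrt{-6 + r}$
$Q = \sqrt{24 + \sqrt{43}}$ ($Q = \sqrt{24 + \sqrt{-6 + \left(-8 + 1\right)^{2}}} = \sqrt{24 + \sqrt{-6 + \left(-7\right)^{2}}} = \sqrt{24 + \sqrt{-6 + 49}} = \sqrt{24 + \sqrt{43}} \approx 5.5279$)
$-87567 - Q = -87567 - \sqrt{24 + \sqrt{43}}$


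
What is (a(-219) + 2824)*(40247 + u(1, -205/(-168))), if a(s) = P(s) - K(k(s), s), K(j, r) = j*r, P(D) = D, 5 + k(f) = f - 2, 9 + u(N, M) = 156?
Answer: -1894034266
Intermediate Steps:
u(N, M) = 147 (u(N, M) = -9 + 156 = 147)
k(f) = -7 + f (k(f) = -5 + (f - 2) = -5 + (-2 + f) = -7 + f)
a(s) = s - s*(-7 + s) (a(s) = s - (-7 + s)*s = s - s*(-7 + s))
(a(-219) + 2824)*(40247 + u(1, -205/(-168))) = (-219*(8 - 1*(-219)) + 2824)*(40247 + 147) = (-219*(8 + 219) + 2824)*40394 = (-219*227 + 2824)*40394 = (-49713 + 2824)*40394 = -46889*40394 = -1894034266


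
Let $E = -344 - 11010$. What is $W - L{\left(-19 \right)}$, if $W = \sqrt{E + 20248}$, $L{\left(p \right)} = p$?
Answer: $19 + \sqrt{8894} \approx 113.31$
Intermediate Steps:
$E = -11354$ ($E = -344 - 11010 = -11354$)
$W = \sqrt{8894}$ ($W = \sqrt{-11354 + 20248} = \sqrt{8894} \approx 94.308$)
$W - L{\left(-19 \right)} = \sqrt{8894} - -19 = \sqrt{8894} + 19 = 19 + \sqrt{8894}$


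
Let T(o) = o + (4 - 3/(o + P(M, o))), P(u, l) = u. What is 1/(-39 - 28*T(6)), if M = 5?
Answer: -11/3425 ≈ -0.0032117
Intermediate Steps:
T(o) = 4 + o - 3/(5 + o) (T(o) = o + (4 - 3/(o + 5)) = o + (4 - 3/(5 + o)) = 4 + o - 3/(5 + o))
1/(-39 - 28*T(6)) = 1/(-39 - 28*(17 + 6**2 + 9*6)/(5 + 6)) = 1/(-39 - 28*(17 + 36 + 54)/11) = 1/(-39 - 28*107/11) = 1/(-39 - 2996/11) = 1/(-3425/11) = -11/3425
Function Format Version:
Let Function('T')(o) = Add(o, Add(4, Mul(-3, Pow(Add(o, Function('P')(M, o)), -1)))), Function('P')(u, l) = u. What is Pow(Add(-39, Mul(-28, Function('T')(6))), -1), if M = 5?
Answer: Rational(-11, 3425) ≈ -0.0032117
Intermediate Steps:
Function('T')(o) = Add(4, o, Mul(-3, Pow(Add(5, o), -1))) (Function('T')(o) = Add(o, Add(4, Mul(-3, Pow(Add(o, 5), -1)))) = Add(o, Add(4, Mul(-3, Pow(Add(5, o), -1)))) = Add(4, o, Mul(-3, Pow(Add(5, o), -1))))
Pow(Add(-39, Mul(-28, Function('T')(6))), -1) = Pow(Add(-39, Mul(-28, Mul(Pow(Add(5, 6), -1), Add(17, Pow(6, 2), Mul(9, 6))))), -1) = Pow(Add(-39, Mul(-28, Mul(Pow(11, -1), Add(17, 36, 54)))), -1) = Pow(Add(-39, Mul(-28, Mul(Rational(1, 11), 107))), -1) = Pow(Add(-39, Mul(-28, Rational(107, 11))), -1) = Pow(Add(-39, Rational(-2996, 11)), -1) = Pow(Rational(-3425, 11), -1) = Rational(-11, 3425)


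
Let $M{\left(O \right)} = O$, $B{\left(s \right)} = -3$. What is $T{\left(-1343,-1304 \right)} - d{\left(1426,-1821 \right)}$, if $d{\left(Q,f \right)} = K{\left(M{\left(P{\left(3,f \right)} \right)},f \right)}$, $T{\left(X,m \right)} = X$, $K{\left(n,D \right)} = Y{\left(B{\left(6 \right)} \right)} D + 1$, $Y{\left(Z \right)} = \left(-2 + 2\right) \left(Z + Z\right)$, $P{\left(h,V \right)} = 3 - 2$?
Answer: $-1344$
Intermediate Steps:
$P{\left(h,V \right)} = 1$
$Y{\left(Z \right)} = 0$ ($Y{\left(Z \right)} = 0 \cdot 2 Z = 0$)
$K{\left(n,D \right)} = 1$ ($K{\left(n,D \right)} = 0 D + 1 = 0 + 1 = 1$)
$d{\left(Q,f \right)} = 1$
$T{\left(-1343,-1304 \right)} - d{\left(1426,-1821 \right)} = -1343 - 1 = -1344$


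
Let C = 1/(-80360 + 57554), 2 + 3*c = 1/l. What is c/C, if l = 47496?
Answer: 120353597/7916 ≈ 15204.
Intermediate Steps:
c = -94991/142488 (c = -⅔ + (⅓)/47496 = -⅔ + (⅓)*(1/47496) = -⅔ + 1/142488 = -94991/142488 ≈ -0.66666)
C = -1/22806 (C = 1/(-22806) = -1/22806 ≈ -4.3848e-5)
c/C = -94991/(142488*(-1/22806)) = -94991/142488*(-22806) = 120353597/7916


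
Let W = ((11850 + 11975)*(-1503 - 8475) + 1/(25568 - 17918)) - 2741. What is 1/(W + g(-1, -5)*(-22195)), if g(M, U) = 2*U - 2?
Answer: -7650/1816586220149 ≈ -4.2112e-9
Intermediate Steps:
g(M, U) = -2 + 2*U
W = -1818623721149/7650 (W = (23825*(-9978) + 1/7650) - 2741 = (-237725850 + 1/7650) - 2741 = -1818602752499/7650 - 2741 = -1818623721149/7650 ≈ -2.3773e+8)
1/(W + g(-1, -5)*(-22195)) = 1/(-1818623721149/7650 + (-2 + 2*(-5))*(-22195)) = 1/(-1818623721149/7650 + (-2 - 10)*(-22195)) = 1/(-1818623721149/7650 - 12*(-22195)) = 1/(-1818623721149/7650 + 266340) = 1/(-1816586220149/7650) = -7650/1816586220149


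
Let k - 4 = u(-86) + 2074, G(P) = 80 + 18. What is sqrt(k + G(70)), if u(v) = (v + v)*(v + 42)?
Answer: 4*sqrt(609) ≈ 98.712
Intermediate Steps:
G(P) = 98
u(v) = 2*v*(42 + v) (u(v) = (2*v)*(42 + v) = 2*v*(42 + v))
k = 9646 (k = 4 + (2*(-86)*(42 - 86) + 2074) = 4 + (2*(-86)*(-44) + 2074) = 4 + (7568 + 2074) = 4 + 9642 = 9646)
sqrt(k + G(70)) = sqrt(9646 + 98) = sqrt(9744) = 4*sqrt(609)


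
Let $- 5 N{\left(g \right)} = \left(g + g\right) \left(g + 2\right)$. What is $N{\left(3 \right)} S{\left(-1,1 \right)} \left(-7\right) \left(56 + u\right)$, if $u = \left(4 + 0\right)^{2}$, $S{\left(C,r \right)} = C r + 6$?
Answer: $15120$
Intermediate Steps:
$S{\left(C,r \right)} = 6 + C r$
$N{\left(g \right)} = - \frac{2 g \left(2 + g\right)}{5}$ ($N{\left(g \right)} = - \frac{\left(g + g\right) \left(g + 2\right)}{5} = - \frac{2 g \left(2 + g\right)}{5}$)
$u = 16$ ($u = 4^{2} = 16$)
$N{\left(3 \right)} S{\left(-1,1 \right)} \left(-7\right) \left(56 + u\right) = \left(- \frac{2}{5}\right) 3 \left(2 + 3\right) \left(6 - 1\right) \left(-7\right) \left(56 + 16\right) = \left(- \frac{2}{5}\right) 3 \cdot 5 \left(6 - 1\right) \left(-7\right) 72 = \left(-6\right) 5 \left(-7\right) 72 = \left(-30\right) \left(-7\right) 72 = 210 \cdot 72 = 15120$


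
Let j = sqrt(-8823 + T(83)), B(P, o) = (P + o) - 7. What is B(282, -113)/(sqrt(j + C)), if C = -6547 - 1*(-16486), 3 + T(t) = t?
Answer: 162/sqrt(9939 + I*sqrt(8743)) ≈ 1.6249 - 0.0076432*I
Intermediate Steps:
B(P, o) = -7 + P + o
T(t) = -3 + t
j = I*sqrt(8743) (j = sqrt(-8823 + (-3 + 83)) = sqrt(-8823 + 80) = sqrt(-8743) = I*sqrt(8743) ≈ 93.504*I)
C = 9939 (C = -6547 + 16486 = 9939)
B(282, -113)/(sqrt(j + C)) = (-7 + 282 - 113)/(sqrt(I*sqrt(8743) + 9939)) = 162/(sqrt(9939 + I*sqrt(8743))) = 162/sqrt(9939 + I*sqrt(8743))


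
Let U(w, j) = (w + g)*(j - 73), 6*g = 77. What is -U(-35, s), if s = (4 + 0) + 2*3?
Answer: -2793/2 ≈ -1396.5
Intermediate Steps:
g = 77/6 (g = (⅙)*77 = 77/6 ≈ 12.833)
s = 10 (s = 4 + 6 = 10)
U(w, j) = (-73 + j)*(77/6 + w) (U(w, j) = (w + 77/6)*(j - 73) = (77/6 + w)*(-73 + j) = (-73 + j)*(77/6 + w))
-U(-35, s) = -(-5621/6 - 73*(-35) + (77/6)*10 + 10*(-35)) = -(-5621/6 + 2555 + 385/3 - 350) = -1*2793/2 = -2793/2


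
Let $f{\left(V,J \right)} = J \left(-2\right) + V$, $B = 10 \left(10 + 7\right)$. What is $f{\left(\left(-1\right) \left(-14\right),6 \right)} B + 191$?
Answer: $531$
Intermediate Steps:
$B = 170$ ($B = 10 \cdot 17 = 170$)
$f{\left(V,J \right)} = V - 2 J$ ($f{\left(V,J \right)} = - 2 J + V = V - 2 J$)
$f{\left(\left(-1\right) \left(-14\right),6 \right)} B + 191 = \left(\left(-1\right) \left(-14\right) - 12\right) 170 + 191 = \left(14 - 12\right) 170 + 191 = 2 \cdot 170 + 191 = 340 + 191 = 531$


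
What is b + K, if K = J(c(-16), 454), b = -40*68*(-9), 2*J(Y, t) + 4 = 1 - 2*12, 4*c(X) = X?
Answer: 48933/2 ≈ 24467.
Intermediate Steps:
c(X) = X/4
J(Y, t) = -27/2 (J(Y, t) = -2 + (1 - 2*12)/2 = -2 + (1 - 24)/2 = -2 + (1/2)*(-23) = -2 - 23/2 = -27/2)
b = 24480 (b = -2720*(-9) = 24480)
K = -27/2 ≈ -13.500
b + K = 24480 - 27/2 = 48933/2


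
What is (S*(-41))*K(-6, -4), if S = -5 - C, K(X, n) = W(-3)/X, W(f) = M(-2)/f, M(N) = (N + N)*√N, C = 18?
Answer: -1886*I*√2/9 ≈ -296.36*I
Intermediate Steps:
M(N) = 2*N^(3/2) (M(N) = (2*N)*√N = 2*N^(3/2))
W(f) = -4*I*√2/f (W(f) = (2*(-2)^(3/2))/f = (2*(-2*I*√2))/f = (-4*I*√2)/f = -4*I*√2/f)
K(X, n) = 4*I*√2/(3*X) (K(X, n) = (-4*I*√2/(-3))/X = (-4*I*√2*(-⅓))/X = (4*I*√2/3)/X = 4*I*√2/(3*X))
S = -23 (S = -5 - 1*18 = -5 - 18 = -23)
(S*(-41))*K(-6, -4) = (-23*(-41))*((4/3)*I*√2/(-6)) = 943*((4/3)*I*√2*(-⅙)) = 943*(-2*I*√2/9) = -1886*I*√2/9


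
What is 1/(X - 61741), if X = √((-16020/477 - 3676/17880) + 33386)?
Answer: -14627060310/903081429127757 - √1871937720385230/903081429127757 ≈ -1.6245e-5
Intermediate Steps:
X = √1871937720385230/236910 (X = √((-16020*1/477 - 3676*1/17880) + 33386) = √((-1780/53 - 919/4470) + 33386) = √(-8005307/236910 + 33386) = √(7901471953/236910) = √1871937720385230/236910 ≈ 182.63)
1/(X - 61741) = 1/(√1871937720385230/236910 - 61741) = 1/(-61741 + √1871937720385230/236910)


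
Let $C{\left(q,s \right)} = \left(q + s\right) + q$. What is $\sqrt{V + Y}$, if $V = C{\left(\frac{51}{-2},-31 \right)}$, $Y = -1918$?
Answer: $20 i \sqrt{5} \approx 44.721 i$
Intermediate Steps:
$C{\left(q,s \right)} = s + 2 q$
$V = -82$ ($V = -31 + 2 \frac{51}{-2} = -31 + 2 \cdot 51 \left(- \frac{1}{2}\right) = -31 + 2 \left(- \frac{51}{2}\right) = -31 - 51 = -82$)
$\sqrt{V + Y} = \sqrt{-82 - 1918} = \sqrt{-2000} = 20 i \sqrt{5}$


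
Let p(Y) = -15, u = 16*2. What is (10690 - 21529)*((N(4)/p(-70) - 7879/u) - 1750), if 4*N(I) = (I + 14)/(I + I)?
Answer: 3461987439/160 ≈ 2.1637e+7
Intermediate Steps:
u = 32
N(I) = (14 + I)/(8*I) (N(I) = ((I + 14)/(I + I))/4 = ((14 + I)/((2*I)))/4 = ((14 + I)*(1/(2*I)))/4 = ((14 + I)/(2*I))/4 = (14 + I)/(8*I))
(10690 - 21529)*((N(4)/p(-70) - 7879/u) - 1750) = (10690 - 21529)*((((1/8)*(14 + 4)/4)/(-15) - 7879/32) - 1750) = -10839*((((1/8)*(1/4)*18)*(-1/15) - 7879*1/32) - 1750) = -10839*(((9/16)*(-1/15) - 7879/32) - 1750) = -10839*((-3/80 - 7879/32) - 1750) = -10839*(-39401/160 - 1750) = -10839*(-319401/160) = 3461987439/160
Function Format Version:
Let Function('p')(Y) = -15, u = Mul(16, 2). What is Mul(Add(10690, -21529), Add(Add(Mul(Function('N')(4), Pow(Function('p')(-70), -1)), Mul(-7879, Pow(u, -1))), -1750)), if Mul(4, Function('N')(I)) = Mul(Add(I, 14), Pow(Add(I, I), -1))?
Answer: Rational(3461987439, 160) ≈ 2.1637e+7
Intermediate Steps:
u = 32
Function('N')(I) = Mul(Rational(1, 8), Pow(I, -1), Add(14, I)) (Function('N')(I) = Mul(Rational(1, 4), Mul(Add(I, 14), Pow(Add(I, I), -1))) = Mul(Rational(1, 4), Mul(Add(14, I), Pow(Mul(2, I), -1))) = Mul(Rational(1, 4), Mul(Add(14, I), Mul(Rational(1, 2), Pow(I, -1)))) = Mul(Rational(1, 4), Mul(Rational(1, 2), Pow(I, -1), Add(14, I))) = Mul(Rational(1, 8), Pow(I, -1), Add(14, I)))
Mul(Add(10690, -21529), Add(Add(Mul(Function('N')(4), Pow(Function('p')(-70), -1)), Mul(-7879, Pow(u, -1))), -1750)) = Mul(Add(10690, -21529), Add(Add(Mul(Mul(Rational(1, 8), Pow(4, -1), Add(14, 4)), Pow(-15, -1)), Mul(-7879, Pow(32, -1))), -1750)) = Mul(-10839, Add(Add(Mul(Mul(Rational(1, 8), Rational(1, 4), 18), Rational(-1, 15)), Mul(-7879, Rational(1, 32))), -1750)) = Mul(-10839, Add(Add(Mul(Rational(9, 16), Rational(-1, 15)), Rational(-7879, 32)), -1750)) = Mul(-10839, Add(Add(Rational(-3, 80), Rational(-7879, 32)), -1750)) = Mul(-10839, Add(Rational(-39401, 160), -1750)) = Mul(-10839, Rational(-319401, 160)) = Rational(3461987439, 160)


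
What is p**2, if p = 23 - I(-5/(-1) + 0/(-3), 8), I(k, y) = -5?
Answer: 784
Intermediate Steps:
p = 28 (p = 23 - 1*(-5) = 23 + 5 = 28)
p**2 = 28**2 = 784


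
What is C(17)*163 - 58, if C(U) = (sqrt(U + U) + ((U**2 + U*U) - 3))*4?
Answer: 374842 + 652*sqrt(34) ≈ 3.7864e+5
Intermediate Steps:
C(U) = -12 + 8*U**2 + 4*sqrt(2)*sqrt(U) (C(U) = (sqrt(2*U) + ((U**2 + U**2) - 3))*4 = (sqrt(2)*sqrt(U) + (2*U**2 - 3))*4 = (sqrt(2)*sqrt(U) + (-3 + 2*U**2))*4 = (-3 + 2*U**2 + sqrt(2)*sqrt(U))*4 = -12 + 8*U**2 + 4*sqrt(2)*sqrt(U))
C(17)*163 - 58 = (-12 + 8*17**2 + 4*sqrt(2)*sqrt(17))*163 - 58 = (-12 + 8*289 + 4*sqrt(34))*163 - 58 = (-12 + 2312 + 4*sqrt(34))*163 - 58 = (2300 + 4*sqrt(34))*163 - 58 = (374900 + 652*sqrt(34)) - 58 = 374842 + 652*sqrt(34)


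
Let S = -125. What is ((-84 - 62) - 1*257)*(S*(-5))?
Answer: -251875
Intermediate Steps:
((-84 - 62) - 1*257)*(S*(-5)) = ((-84 - 62) - 1*257)*(-125*(-5)) = (-146 - 257)*625 = -403*625 = -251875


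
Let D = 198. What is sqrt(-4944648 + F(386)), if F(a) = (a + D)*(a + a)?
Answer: 10*I*sqrt(44938) ≈ 2119.9*I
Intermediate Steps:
F(a) = 2*a*(198 + a) (F(a) = (a + 198)*(a + a) = (198 + a)*(2*a) = 2*a*(198 + a))
sqrt(-4944648 + F(386)) = sqrt(-4944648 + 2*386*(198 + 386)) = sqrt(-4944648 + 2*386*584) = sqrt(-4944648 + 450848) = sqrt(-4493800) = 10*I*sqrt(44938)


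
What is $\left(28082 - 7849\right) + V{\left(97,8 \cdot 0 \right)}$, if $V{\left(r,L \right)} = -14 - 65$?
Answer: $20154$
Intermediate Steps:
$V{\left(r,L \right)} = -79$ ($V{\left(r,L \right)} = -14 - 65 = -79$)
$\left(28082 - 7849\right) + V{\left(97,8 \cdot 0 \right)} = \left(28082 - 7849\right) - 79 = 20233 - 79 = 20154$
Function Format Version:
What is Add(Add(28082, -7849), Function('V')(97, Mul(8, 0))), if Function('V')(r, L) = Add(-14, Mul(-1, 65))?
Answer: 20154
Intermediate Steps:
Function('V')(r, L) = -79 (Function('V')(r, L) = Add(-14, -65) = -79)
Add(Add(28082, -7849), Function('V')(97, Mul(8, 0))) = Add(Add(28082, -7849), -79) = Add(20233, -79) = 20154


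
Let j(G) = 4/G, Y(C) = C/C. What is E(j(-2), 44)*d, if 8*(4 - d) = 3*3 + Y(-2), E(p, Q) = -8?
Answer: -22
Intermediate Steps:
Y(C) = 1
d = 11/4 (d = 4 - (3*3 + 1)/8 = 4 - (9 + 1)/8 = 4 - 1/8*10 = 4 - 5/4 = 11/4 ≈ 2.7500)
E(j(-2), 44)*d = -8*11/4 = -22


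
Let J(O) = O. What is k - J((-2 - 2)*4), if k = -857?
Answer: -841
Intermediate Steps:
k - J((-2 - 2)*4) = -857 - (-2 - 2)*4 = -857 - (-4)*4 = -857 - 1*(-16) = -857 + 16 = -841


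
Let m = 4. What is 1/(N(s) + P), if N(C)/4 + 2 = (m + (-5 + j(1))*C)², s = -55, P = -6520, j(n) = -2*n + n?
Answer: 1/439696 ≈ 2.2743e-6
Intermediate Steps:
j(n) = -n
N(C) = -8 + 4*(4 - 6*C)² (N(C) = -8 + 4*(4 + (-5 - 1*1)*C)² = -8 + 4*(4 + (-5 - 1)*C)² = -8 + 4*(4 - 6*C)²)
1/(N(s) + P) = 1/((56 - 192*(-55) + 144*(-55)²) - 6520) = 1/((56 + 10560 + 144*3025) - 6520) = 1/((56 + 10560 + 435600) - 6520) = 1/(446216 - 6520) = 1/439696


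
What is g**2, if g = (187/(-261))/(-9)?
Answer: 34969/5517801 ≈ 0.0063375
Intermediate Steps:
g = 187/2349 (g = (187*(-1/261))*(-1/9) = -187/261*(-1/9) = 187/2349 ≈ 0.079608)
g**2 = (187/2349)**2 = 34969/5517801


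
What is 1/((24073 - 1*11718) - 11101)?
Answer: 1/1254 ≈ 0.00079745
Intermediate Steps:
1/((24073 - 1*11718) - 11101) = 1/((24073 - 11718) - 11101) = 1/(12355 - 11101) = 1/1254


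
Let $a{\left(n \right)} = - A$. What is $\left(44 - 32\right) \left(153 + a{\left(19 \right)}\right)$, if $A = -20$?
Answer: $2076$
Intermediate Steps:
$a{\left(n \right)} = 20$ ($a{\left(n \right)} = \left(-1\right) \left(-20\right) = 20$)
$\left(44 - 32\right) \left(153 + a{\left(19 \right)}\right) = \left(44 - 32\right) \left(153 + 20\right) = \left(44 - 32\right) 173 = 12 \cdot 173 = 2076$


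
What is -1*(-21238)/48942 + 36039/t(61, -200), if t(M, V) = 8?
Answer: 881995321/195768 ≈ 4505.3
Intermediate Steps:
-1*(-21238)/48942 + 36039/t(61, -200) = -1*(-21238)/48942 + 36039/8 = 21238*(1/48942) + 36039*(⅛) = 10619/24471 + 36039/8 = 881995321/195768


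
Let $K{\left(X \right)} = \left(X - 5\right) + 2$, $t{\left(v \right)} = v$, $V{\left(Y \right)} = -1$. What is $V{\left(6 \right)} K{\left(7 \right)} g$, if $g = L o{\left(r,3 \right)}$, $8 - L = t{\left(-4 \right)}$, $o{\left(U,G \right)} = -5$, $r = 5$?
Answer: $240$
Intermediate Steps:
$K{\left(X \right)} = -3 + X$ ($K{\left(X \right)} = \left(-5 + X\right) + 2 = -3 + X$)
$L = 12$ ($L = 8 - -4 = 8 + 4 = 12$)
$g = -60$ ($g = 12 \left(-5\right) = -60$)
$V{\left(6 \right)} K{\left(7 \right)} g = - (-3 + 7) \left(-60\right) = \left(-1\right) 4 \left(-60\right) = \left(-4\right) \left(-60\right) = 240$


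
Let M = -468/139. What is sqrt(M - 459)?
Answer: 3*I*sqrt(992599)/139 ≈ 21.503*I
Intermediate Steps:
M = -468/139 (M = -468*1/139 = -468/139 ≈ -3.3669)
sqrt(M - 459) = sqrt(-468/139 - 459) = sqrt(-64269/139) = 3*I*sqrt(992599)/139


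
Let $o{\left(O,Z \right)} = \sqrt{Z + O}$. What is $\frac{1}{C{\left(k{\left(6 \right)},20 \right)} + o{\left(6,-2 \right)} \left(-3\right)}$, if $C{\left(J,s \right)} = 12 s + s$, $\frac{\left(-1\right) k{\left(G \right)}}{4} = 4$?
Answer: $\frac{1}{254} \approx 0.003937$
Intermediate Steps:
$k{\left(G \right)} = -16$ ($k{\left(G \right)} = \left(-4\right) 4 = -16$)
$C{\left(J,s \right)} = 13 s$
$o{\left(O,Z \right)} = \sqrt{O + Z}$
$\frac{1}{C{\left(k{\left(6 \right)},20 \right)} + o{\left(6,-2 \right)} \left(-3\right)} = \frac{1}{13 \cdot 20 + \sqrt{6 - 2} \left(-3\right)} = \frac{1}{260 + \sqrt{4} \left(-3\right)} = \frac{1}{260 + 2 \left(-3\right)} = \frac{1}{260 - 6} = \frac{1}{254}$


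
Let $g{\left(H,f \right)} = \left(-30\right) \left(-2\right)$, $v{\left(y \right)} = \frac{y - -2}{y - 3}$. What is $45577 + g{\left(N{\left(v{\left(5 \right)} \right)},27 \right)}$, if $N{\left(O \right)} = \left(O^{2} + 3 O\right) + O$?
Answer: $45637$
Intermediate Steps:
$v{\left(y \right)} = \frac{2 + y}{-3 + y}$ ($v{\left(y \right)} = \frac{y + \left(-1 + 3\right)}{-3 + y} = \frac{y + 2}{-3 + y} = \frac{2 + y}{-3 + y}$)
$N{\left(O \right)} = O^{2} + 4 O$
$g{\left(H,f \right)} = 60$
$45577 + g{\left(N{\left(v{\left(5 \right)} \right)},27 \right)} = 45577 + 60 = 45637$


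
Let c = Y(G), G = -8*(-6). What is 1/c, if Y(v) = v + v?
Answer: 1/96 ≈ 0.010417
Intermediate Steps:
G = 48
Y(v) = 2*v
c = 96 (c = 2*48 = 96)
1/c = 1/96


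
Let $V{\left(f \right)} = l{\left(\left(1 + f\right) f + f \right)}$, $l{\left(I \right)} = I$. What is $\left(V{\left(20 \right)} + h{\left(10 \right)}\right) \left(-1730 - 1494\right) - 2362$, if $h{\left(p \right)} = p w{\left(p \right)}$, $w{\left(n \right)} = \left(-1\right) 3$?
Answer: $-1324202$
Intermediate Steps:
$w{\left(n \right)} = -3$
$V{\left(f \right)} = f + f \left(1 + f\right)$ ($V{\left(f \right)} = \left(1 + f\right) f + f = f \left(1 + f\right) + f = f + f \left(1 + f\right)$)
$h{\left(p \right)} = - 3 p$ ($h{\left(p \right)} = p \left(-3\right) = - 3 p$)
$\left(V{\left(20 \right)} + h{\left(10 \right)}\right) \left(-1730 - 1494\right) - 2362 = \left(20 \left(2 + 20\right) - 30\right) \left(-1730 - 1494\right) - 2362 = \left(20 \cdot 22 - 30\right) \left(-3224\right) - 2362 = \left(440 - 30\right) \left(-3224\right) - 2362 = 410 \left(-3224\right) - 2362 = -1321840 - 2362 = -1324202$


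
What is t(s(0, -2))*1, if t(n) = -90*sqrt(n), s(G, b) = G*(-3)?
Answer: 0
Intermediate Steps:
s(G, b) = -3*G
t(s(0, -2))*1 = -90*sqrt(-3*0)*1 = -90*sqrt(0)*1 = -90*0*1 = 0*1 = 0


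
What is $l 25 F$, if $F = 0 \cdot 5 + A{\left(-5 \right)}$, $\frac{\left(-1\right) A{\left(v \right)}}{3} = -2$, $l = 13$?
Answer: $1950$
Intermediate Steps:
$A{\left(v \right)} = 6$ ($A{\left(v \right)} = \left(-3\right) \left(-2\right) = 6$)
$F = 6$ ($F = 0 \cdot 5 + 6 = 0 + 6 = 6$)
$l 25 F = 13 \cdot 25 \cdot 6 = 325 \cdot 6 = 1950$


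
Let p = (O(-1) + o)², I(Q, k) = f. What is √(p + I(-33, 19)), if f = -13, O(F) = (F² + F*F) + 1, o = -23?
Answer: 3*√43 ≈ 19.672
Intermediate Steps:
O(F) = 1 + 2*F² (O(F) = (F² + F²) + 1 = 2*F² + 1 = 1 + 2*F²)
I(Q, k) = -13
p = 400 (p = ((1 + 2*(-1)²) - 23)² = ((1 + 2*1) - 23)² = ((1 + 2) - 23)² = (3 - 23)² = (-20)² = 400)
√(p + I(-33, 19)) = √(400 - 13) = √387 = 3*√43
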